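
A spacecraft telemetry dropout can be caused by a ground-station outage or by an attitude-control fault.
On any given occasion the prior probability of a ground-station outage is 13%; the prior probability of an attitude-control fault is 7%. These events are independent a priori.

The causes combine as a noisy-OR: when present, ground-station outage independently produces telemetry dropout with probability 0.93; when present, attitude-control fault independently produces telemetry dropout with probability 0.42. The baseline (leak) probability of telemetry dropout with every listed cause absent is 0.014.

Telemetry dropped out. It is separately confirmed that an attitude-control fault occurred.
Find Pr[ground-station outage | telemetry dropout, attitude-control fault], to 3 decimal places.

Under noisy-OR, P(telemetry dropout | causes) = 1 − (1−0.014)·∏(1−qᵢ) over the active causes.
P(telemetry dropout | attitude-control fault) = 0.42812·0.87 + 0.959968·0.13 = 0.372464 + 0.124796 = 0.497260
The ground-station outage-present share is 0.959968·0.13 = 0.124796.
So P(ground-station outage | telemetry dropout, attitude-control fault) = 0.124796/0.497260 ≈ 0.251.

Pr[ground-station outage | telemetry dropout, attitude-control fault] ≈ 0.251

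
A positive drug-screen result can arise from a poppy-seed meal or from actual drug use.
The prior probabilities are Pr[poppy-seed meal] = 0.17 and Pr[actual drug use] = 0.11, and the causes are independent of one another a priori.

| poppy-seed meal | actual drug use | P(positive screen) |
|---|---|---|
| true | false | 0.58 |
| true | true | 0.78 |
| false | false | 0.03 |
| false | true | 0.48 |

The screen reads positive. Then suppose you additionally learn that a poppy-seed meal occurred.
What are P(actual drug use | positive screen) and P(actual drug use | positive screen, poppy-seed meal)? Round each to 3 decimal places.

P(actual drug use | positive screen) ≈ 0.347; P(actual drug use | positive screen, poppy-seed meal) ≈ 0.143

For the numerator, keep only actual drug use=true terms: 0.043824 + 0.014586 = 0.058410
Denominator P(positive screen): 0.03×0.83×0.89 + 0.48×0.83×0.11 + 0.58×0.17×0.89 + 0.78×0.17×0.11 = 0.168325
Posterior = 0.058410 / 0.168325 ≈ 0.347

Now also conditioning on poppy-seed meal=true:
Weight on actual drug use=true, given the evidence: 0.78·0.11 = 0.085800
The normalizing constant is 0.58·0.89 + 0.78·0.11 = 0.602000
Posterior = 0.085800 / 0.602000 ≈ 0.143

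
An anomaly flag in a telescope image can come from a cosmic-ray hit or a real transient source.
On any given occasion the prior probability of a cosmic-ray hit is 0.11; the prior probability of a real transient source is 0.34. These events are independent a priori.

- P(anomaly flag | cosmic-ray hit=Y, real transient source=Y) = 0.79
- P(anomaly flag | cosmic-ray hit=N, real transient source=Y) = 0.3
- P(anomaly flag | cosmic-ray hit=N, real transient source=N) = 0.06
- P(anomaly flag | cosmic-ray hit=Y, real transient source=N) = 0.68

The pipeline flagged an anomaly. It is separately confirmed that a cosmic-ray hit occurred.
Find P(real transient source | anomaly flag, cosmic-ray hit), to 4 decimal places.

Enumerate both values of real transient source and weight by the priors:
  P(anomaly flag | cosmic-ray hit) = 0.68*0.66 + 0.79*0.34
        = 0.448800 + 0.268600 = 0.717400
Configurations with real transient source contribute 0.268600, so
  P(real transient source | anomaly flag, cosmic-ray hit) = 0.268600 / 0.717400 ≈ 0.3744

P(real transient source | anomaly flag, cosmic-ray hit) ≈ 0.3744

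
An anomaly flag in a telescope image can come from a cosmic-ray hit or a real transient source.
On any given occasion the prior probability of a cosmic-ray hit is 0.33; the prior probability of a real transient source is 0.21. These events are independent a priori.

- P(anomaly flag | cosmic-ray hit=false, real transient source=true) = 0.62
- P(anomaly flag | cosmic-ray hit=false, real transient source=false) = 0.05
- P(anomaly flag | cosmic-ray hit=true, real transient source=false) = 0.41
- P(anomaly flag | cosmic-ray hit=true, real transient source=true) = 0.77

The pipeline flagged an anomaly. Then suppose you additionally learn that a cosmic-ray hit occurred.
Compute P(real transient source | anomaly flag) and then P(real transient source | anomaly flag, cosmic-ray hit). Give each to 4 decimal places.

P(real transient source | anomaly flag) ≈ 0.5132; P(real transient source | anomaly flag, cosmic-ray hit) ≈ 0.3330

Numerator (weight on configurations with real transient source): 0.087234 + 0.053361 = 0.140595
The normalizing constant is 0.05×0.67×0.79 + 0.62×0.67×0.21 + 0.41×0.33×0.79 + 0.77×0.33×0.21 = 0.273947
P(real transient source | anomaly flag) = 0.140595/0.273947 ≈ 0.5132

Now condition on the additional information:
By total probability over both values of real transient source:
  P(anomaly flag | cosmic-ray hit) = 0.41×0.79 + 0.77×0.21
        = 0.323900 + 0.161700 = 0.485600
Configurations with real transient source contribute 0.161700, so
  P(real transient source | anomaly flag, cosmic-ray hit) = 0.161700 / 0.485600 ≈ 0.3330
The drop from 0.5132 to 0.3330 is the explaining-away (discounting) effect.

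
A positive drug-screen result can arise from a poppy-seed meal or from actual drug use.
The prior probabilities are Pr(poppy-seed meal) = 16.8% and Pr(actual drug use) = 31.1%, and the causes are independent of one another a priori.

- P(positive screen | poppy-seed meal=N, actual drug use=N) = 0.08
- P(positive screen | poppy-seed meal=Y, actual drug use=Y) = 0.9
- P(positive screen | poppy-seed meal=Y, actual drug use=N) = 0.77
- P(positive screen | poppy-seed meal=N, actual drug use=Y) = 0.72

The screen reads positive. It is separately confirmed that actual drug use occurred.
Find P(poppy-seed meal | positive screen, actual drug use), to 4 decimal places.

P(poppy-seed meal | positive screen, actual drug use) ≈ 0.2015

For the numerator, keep only poppy-seed meal=true terms: 0.9×0.168 = 0.151200
Denominator P(positive screen | actual drug use): 0.72×0.832 + 0.9×0.168 = 0.750240
P(poppy-seed meal | positive screen, actual drug use) = 0.151200/0.750240 ≈ 0.2015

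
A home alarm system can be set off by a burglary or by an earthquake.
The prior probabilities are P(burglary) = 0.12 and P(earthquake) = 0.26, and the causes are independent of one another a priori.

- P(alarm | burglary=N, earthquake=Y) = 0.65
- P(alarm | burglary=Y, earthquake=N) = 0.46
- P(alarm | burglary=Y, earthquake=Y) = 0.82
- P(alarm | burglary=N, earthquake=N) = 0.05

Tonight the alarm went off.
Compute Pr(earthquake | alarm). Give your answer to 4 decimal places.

Pr(earthquake | alarm) ≈ 0.7037

For the numerator, keep only earthquake=true terms: 0.148720 + 0.025584 = 0.174304
The normalizing constant is 0.05·0.88·0.74 + 0.65·0.88·0.26 + 0.46·0.12·0.74 + 0.82·0.12·0.26 = 0.247712
P(earthquake | alarm) = 0.174304/0.247712 ≈ 0.7037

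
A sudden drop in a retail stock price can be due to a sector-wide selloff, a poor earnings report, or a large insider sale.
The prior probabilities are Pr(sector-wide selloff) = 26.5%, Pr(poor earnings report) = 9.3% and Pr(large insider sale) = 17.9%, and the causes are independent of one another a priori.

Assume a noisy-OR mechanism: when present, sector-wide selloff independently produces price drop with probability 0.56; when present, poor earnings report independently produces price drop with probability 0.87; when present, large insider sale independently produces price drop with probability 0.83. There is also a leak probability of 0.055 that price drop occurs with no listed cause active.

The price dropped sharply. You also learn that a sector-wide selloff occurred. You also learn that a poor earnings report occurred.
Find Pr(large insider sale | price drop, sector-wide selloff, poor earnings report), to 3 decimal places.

Under noisy-OR, P(price drop | causes) = 1 − (1−0.055)·∏(1−qᵢ) over the active causes.
Enumerate both values of large insider sale and weight by the priors:
  P(price drop | sector-wide selloff, poor earnings report) = 0.945946×0.821 + 0.990811×0.179
        = 0.776622 + 0.177355 = 0.953977
The terms with large insider sale present sum to 0.177355, so
  P(large insider sale | price drop, sector-wide selloff, poor earnings report) = 0.177355 / 0.953977 ≈ 0.186

Pr(large insider sale | price drop, sector-wide selloff, poor earnings report) ≈ 0.186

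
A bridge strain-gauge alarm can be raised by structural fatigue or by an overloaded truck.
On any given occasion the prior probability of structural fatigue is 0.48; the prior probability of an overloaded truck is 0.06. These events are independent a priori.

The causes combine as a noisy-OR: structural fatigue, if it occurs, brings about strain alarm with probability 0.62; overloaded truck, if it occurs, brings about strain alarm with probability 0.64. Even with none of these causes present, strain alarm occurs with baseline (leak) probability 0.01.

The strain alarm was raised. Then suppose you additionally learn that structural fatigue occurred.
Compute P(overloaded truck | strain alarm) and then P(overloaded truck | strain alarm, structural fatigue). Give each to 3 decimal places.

Under noisy-OR, P(strain alarm | causes) = 1 − (1−0.01)·∏(1−qᵢ) over the active causes.
P(strain alarm) = 0.01·0.52·0.94 + 0.6436·0.52·0.06 + 0.6238·0.48·0.94 + 0.864568·0.48·0.06 = 0.004888 + 0.020080 + 0.281459 + 0.024900 = 0.331327
Restricting to configurations with overloaded truck present: 0.020080 + 0.024900 = 0.044980.
P(overloaded truck | strain alarm) = 0.044980 / 0.331327 ≈ 0.136

Now also conditioning on structural fatigue=true:
P(strain alarm | structural fatigue) = 0.6238*0.94 + 0.864568*0.06 = 0.586372 + 0.051874 = 0.638246
Of this, 0.051874 comes from 0.864568*0.06 (the overloaded truck=true cases).
Hence the posterior is 0.051874/0.638246 ≈ 0.081.
This is intercausal reasoning (explaining away): once structural fatigue accounts for the strain alarm, overloaded truck becomes less likely.

P(overloaded truck | strain alarm) ≈ 0.136; P(overloaded truck | strain alarm, structural fatigue) ≈ 0.081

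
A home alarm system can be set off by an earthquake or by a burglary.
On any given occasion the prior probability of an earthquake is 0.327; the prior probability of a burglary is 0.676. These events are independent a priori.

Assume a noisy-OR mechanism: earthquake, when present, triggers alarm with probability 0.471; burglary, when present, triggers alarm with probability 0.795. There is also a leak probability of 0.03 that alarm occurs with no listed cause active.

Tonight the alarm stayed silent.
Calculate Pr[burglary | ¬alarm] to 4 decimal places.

Under noisy-OR, P(alarm | causes) = 1 − (1−0.03)·∏(1−qᵢ) over the active causes.
Numerator (weight on configurations with burglary): 0.090466 + 0.023253 = 0.113719
Normalizer over all consistent configurations: 0.97×0.673×0.324 + 0.19885×0.673×0.676 + 0.51313×0.327×0.324 + 0.105192×0.327×0.676 = 0.379594
Posterior = 0.113719 / 0.379594 ≈ 0.2996

Pr[burglary | ¬alarm] ≈ 0.2996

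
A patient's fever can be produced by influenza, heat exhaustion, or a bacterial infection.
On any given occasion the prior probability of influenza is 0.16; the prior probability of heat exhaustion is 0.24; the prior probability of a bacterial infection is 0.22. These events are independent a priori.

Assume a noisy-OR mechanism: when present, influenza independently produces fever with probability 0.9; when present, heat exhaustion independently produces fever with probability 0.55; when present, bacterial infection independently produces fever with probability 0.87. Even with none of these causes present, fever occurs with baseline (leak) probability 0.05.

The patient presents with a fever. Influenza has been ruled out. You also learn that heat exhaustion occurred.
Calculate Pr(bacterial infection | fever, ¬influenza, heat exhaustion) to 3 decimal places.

Under noisy-OR, P(fever | causes) = 1 − (1−0.05)·∏(1−qᵢ) over the active causes.
By total probability over both values of bacterial infection:
  P(fever | ¬influenza, heat exhaustion) = 0.5725×0.78 + 0.944425×0.22
        = 0.446550 + 0.207773 = 0.654323
Keeping only the bacterial infection-present terms gives 0.207773, so
  P(bacterial infection | fever, ¬influenza, heat exhaustion) = 0.207773 / 0.654323 ≈ 0.318

Pr(bacterial infection | fever, ¬influenza, heat exhaustion) ≈ 0.318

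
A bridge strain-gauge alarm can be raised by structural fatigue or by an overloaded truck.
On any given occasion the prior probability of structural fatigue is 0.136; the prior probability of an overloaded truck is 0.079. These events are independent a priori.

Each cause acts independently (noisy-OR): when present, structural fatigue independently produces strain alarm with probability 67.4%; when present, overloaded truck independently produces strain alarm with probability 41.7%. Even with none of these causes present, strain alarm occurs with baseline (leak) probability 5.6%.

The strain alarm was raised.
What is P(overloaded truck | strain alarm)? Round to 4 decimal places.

P(overloaded truck | strain alarm) ≈ 0.2313

Under noisy-OR, P(strain alarm | causes) = 1 − (1−0.056)·∏(1−qᵢ) over the active causes.
P(strain alarm) = 0.056×0.864×0.921 + 0.449648×0.864×0.079 + 0.692256×0.136×0.921 + 0.820585×0.136×0.079 = 0.044562 + 0.030691 + 0.086709 + 0.008816 = 0.170778
Of this, 0.039507 comes from 0.030691 + 0.008816 (the overloaded truck=true cases).
P(overloaded truck | strain alarm) = 0.039507 / 0.170778 ≈ 0.2313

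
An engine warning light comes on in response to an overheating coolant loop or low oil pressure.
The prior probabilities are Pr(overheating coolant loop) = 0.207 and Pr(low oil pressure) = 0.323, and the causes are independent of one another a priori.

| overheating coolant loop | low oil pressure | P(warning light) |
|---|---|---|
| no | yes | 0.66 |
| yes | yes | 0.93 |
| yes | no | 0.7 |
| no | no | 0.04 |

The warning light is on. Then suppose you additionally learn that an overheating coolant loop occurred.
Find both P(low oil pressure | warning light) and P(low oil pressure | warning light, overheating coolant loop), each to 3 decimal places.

P(low oil pressure | warning light) ≈ 0.659; P(low oil pressure | warning light, overheating coolant loop) ≈ 0.388

Weight on low oil pressure=true, given the evidence: 0.169052 + 0.062181 = 0.231233
Normalizer over all consistent configurations: 0.04×0.793×0.677 + 0.66×0.793×0.323 + 0.7×0.207×0.677 + 0.93×0.207×0.323 = 0.350804
Posterior = 0.231233 / 0.350804 ≈ 0.659

Now condition on the additional information:
P(warning light | overheating coolant loop) = 0.7·0.677 + 0.93·0.323 = 0.473900 + 0.300390 = 0.774290
Restricting to configurations with low oil pressure present: 0.93·0.323 = 0.300390.
So P(low oil pressure | warning light, overheating coolant loop) = 0.300390/0.774290 ≈ 0.388.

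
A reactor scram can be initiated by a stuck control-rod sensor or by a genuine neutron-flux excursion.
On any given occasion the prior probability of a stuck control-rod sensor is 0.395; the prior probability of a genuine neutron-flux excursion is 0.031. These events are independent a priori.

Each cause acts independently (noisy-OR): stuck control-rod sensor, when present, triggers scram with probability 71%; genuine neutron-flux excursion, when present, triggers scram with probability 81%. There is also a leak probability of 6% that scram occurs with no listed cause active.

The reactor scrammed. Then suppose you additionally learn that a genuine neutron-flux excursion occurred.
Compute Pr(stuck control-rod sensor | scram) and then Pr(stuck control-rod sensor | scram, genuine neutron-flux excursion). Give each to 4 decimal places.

Under noisy-OR, P(scram | causes) = 1 − (1−0.06)·∏(1−qᵢ) over the active causes.
Enumerate the 4 (stuck control-rod sensor, genuine neutron-flux excursion) configurations and weight by the priors:
  P(scram) = 0.06×0.605×0.969 + 0.8214×0.605×0.031 + 0.7274×0.395×0.969 + 0.948206×0.395×0.031
        = 0.035175 + 0.015405 + 0.278416 + 0.011611 = 0.340607
Keeping only the stuck control-rod sensor-present terms gives 0.290027, so
  P(stuck control-rod sensor | scram) = 0.290027 / 0.340607 ≈ 0.8515

Now condition on the additional information:
Sum P(scram|·) weighted by the priors over both values of stuck control-rod sensor:
  P(scram | genuine neutron-flux excursion) = 0.8214×0.605 + 0.948206×0.395
        = 0.496947 + 0.374541 = 0.871488
The terms with stuck control-rod sensor present sum to 0.374541, so
  P(stuck control-rod sensor | scram, genuine neutron-flux excursion) = 0.374541 / 0.871488 ≈ 0.4298

Pr(stuck control-rod sensor | scram) ≈ 0.8515; Pr(stuck control-rod sensor | scram, genuine neutron-flux excursion) ≈ 0.4298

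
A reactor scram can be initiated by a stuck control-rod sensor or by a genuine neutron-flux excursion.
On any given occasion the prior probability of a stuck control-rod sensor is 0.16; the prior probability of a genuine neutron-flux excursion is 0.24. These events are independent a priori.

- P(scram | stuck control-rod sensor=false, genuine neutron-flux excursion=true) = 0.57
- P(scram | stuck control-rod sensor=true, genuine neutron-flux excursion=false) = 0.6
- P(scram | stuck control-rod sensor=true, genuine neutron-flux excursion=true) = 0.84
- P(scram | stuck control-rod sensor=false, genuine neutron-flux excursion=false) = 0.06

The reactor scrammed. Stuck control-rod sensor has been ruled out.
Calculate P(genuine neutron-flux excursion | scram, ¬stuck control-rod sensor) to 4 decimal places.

P(genuine neutron-flux excursion | scram, ¬stuck control-rod sensor) ≈ 0.7500

Numerator (weight on configurations with genuine neutron-flux excursion): 0.57×0.24 = 0.136800
The normalizing constant is 0.06×0.76 + 0.57×0.24 = 0.182400
Posterior = 0.136800 / 0.182400 ≈ 0.7500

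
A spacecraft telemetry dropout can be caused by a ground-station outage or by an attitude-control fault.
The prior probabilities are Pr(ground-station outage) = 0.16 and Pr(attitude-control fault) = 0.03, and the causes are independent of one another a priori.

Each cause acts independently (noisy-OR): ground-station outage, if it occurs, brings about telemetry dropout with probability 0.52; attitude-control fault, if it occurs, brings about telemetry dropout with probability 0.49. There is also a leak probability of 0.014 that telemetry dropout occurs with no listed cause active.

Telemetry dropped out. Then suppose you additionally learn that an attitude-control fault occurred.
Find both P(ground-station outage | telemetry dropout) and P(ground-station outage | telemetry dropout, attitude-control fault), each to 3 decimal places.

Under noisy-OR, P(telemetry dropout | causes) = 1 − (1−0.014)·∏(1−qᵢ) over the active causes.
P(telemetry dropout) = 0.014×0.84×0.97 + 0.49714×0.84×0.03 + 0.52672×0.16×0.97 + 0.758627×0.16×0.03 = 0.011407 + 0.012528 + 0.081747 + 0.003641 = 0.109323
Restricting to configurations with ground-station outage present: 0.081747 + 0.003641 = 0.085388.
So P(ground-station outage | telemetry dropout) = 0.085388/0.109323 ≈ 0.781.

Now also conditioning on attitude-control fault=true:
Sum P(telemetry dropout|·) weighted by the priors over both values of ground-station outage:
  P(telemetry dropout | attitude-control fault) = 0.49714*0.84 + 0.758627*0.16
        = 0.417598 + 0.121380 = 0.538978
Keeping only the ground-station outage-present terms gives 0.121380, so
  P(ground-station outage | telemetry dropout, attitude-control fault) = 0.121380 / 0.538978 ≈ 0.225
Conditioning on attitude-control fault lowers the posterior on ground-station outage: the classic explaining-away effect in a common-effect structure.

P(ground-station outage | telemetry dropout) ≈ 0.781; P(ground-station outage | telemetry dropout, attitude-control fault) ≈ 0.225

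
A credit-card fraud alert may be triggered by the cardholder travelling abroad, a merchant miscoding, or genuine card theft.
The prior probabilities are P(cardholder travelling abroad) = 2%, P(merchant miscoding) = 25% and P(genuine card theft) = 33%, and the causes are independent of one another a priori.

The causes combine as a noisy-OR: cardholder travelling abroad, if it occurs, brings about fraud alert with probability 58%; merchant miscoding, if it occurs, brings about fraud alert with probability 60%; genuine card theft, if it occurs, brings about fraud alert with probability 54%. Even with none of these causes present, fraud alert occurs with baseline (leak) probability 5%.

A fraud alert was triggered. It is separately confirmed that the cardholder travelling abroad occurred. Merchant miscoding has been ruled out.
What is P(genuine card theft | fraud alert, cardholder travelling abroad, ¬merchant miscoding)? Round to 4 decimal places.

Under noisy-OR, P(fraud alert | causes) = 1 − (1−0.05)·∏(1−qᵢ) over the active causes.
By total probability over both values of genuine card theft:
  P(fraud alert | cardholder travelling abroad, ¬merchant miscoding) = 0.601·0.67 + 0.81646·0.33
        = 0.402670 + 0.269432 = 0.672102
Configurations with genuine card theft contribute 0.269432, so
  P(genuine card theft | fraud alert, cardholder travelling abroad, ¬merchant miscoding) = 0.269432 / 0.672102 ≈ 0.4009

P(genuine card theft | fraud alert, cardholder travelling abroad, ¬merchant miscoding) ≈ 0.4009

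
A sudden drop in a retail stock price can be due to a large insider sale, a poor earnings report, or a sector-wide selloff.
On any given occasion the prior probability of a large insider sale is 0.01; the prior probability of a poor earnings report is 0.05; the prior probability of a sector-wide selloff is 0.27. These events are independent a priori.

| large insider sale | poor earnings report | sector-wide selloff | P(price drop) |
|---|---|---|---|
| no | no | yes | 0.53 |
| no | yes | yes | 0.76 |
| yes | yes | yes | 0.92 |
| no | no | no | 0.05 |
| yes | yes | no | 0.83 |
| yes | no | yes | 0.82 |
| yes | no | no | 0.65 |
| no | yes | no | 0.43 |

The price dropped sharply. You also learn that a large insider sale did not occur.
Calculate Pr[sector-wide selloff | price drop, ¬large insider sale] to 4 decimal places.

Pr[sector-wide selloff | price drop, ¬large insider sale] ≈ 0.7438

For the numerator, keep only sector-wide selloff=true terms: 0.135945 + 0.010260 = 0.146205
Normalizer over all consistent configurations: 0.05×0.95×0.73 + 0.53×0.95×0.27 + 0.43×0.05×0.73 + 0.76×0.05×0.27 = 0.196575
Posterior = 0.146205 / 0.196575 ≈ 0.7438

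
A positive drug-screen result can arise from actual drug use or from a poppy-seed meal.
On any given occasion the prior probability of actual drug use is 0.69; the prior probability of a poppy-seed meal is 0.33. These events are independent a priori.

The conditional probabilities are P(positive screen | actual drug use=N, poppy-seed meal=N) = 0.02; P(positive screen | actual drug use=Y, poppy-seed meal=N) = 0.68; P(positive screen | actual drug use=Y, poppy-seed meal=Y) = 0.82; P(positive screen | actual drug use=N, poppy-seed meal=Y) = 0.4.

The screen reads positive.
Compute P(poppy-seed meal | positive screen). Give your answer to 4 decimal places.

Weight on poppy-seed meal=true, given the evidence: 0.040920 + 0.186714 = 0.227634
Denominator P(positive screen): 0.02*0.31*0.67 + 0.4*0.31*0.33 + 0.68*0.69*0.67 + 0.82*0.69*0.33 = 0.546152
Posterior = 0.227634 / 0.546152 ≈ 0.4168

P(poppy-seed meal | positive screen) ≈ 0.4168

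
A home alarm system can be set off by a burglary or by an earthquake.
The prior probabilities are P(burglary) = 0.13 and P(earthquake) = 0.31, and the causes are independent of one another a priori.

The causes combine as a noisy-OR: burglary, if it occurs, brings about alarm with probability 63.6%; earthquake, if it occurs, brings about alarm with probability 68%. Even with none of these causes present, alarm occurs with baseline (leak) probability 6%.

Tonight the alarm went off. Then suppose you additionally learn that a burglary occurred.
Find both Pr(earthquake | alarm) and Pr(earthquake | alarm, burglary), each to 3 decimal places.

Pr(earthquake | alarm) ≈ 0.703; Pr(earthquake | alarm, burglary) ≈ 0.378

Under noisy-OR, P(alarm | causes) = 1 − (1−0.06)·∏(1−qᵢ) over the active causes.
Weight on earthquake=true, given the evidence: 0.188574 + 0.035888 = 0.224462
Normalizer over all consistent configurations: 0.06×0.87×0.69 + 0.6992×0.87×0.31 + 0.65784×0.13×0.69 + 0.890509×0.13×0.31 = 0.319488
Posterior = 0.224462 / 0.319488 ≈ 0.703

With the extra evidence:
P(alarm | burglary) = 0.65784×0.69 + 0.890509×0.31 = 0.453910 + 0.276058 = 0.729968
Of this, 0.276058 comes from 0.890509×0.31 (the earthquake=true cases).
P(earthquake | alarm, burglary) = 0.276058 / 0.729968 ≈ 0.378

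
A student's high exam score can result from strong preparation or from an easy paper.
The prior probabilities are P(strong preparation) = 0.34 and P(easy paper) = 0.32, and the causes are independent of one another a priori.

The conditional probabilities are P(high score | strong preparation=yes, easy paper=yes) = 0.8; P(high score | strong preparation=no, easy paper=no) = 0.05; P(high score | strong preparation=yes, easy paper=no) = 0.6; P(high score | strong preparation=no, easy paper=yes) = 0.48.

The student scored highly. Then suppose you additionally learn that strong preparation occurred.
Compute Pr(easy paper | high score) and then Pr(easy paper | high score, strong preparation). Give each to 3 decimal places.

Pr(easy paper | high score) ≈ 0.539; Pr(easy paper | high score, strong preparation) ≈ 0.386

Enumerate the 4 (strong preparation, easy paper) configurations and weight by the priors:
  P(high score) = 0.05×0.66×0.68 + 0.48×0.66×0.32 + 0.6×0.34×0.68 + 0.8×0.34×0.32
        = 0.022440 + 0.101376 + 0.138720 + 0.087040 = 0.349576
The terms with easy paper present sum to 0.188416, so
  P(easy paper | high score) = 0.188416 / 0.349576 ≈ 0.539

Now also conditioning on strong preparation=true:
Weight on easy paper=true, given the evidence: 0.8·0.32 = 0.256000
Normalizer over all consistent configurations: 0.6·0.68 + 0.8·0.32 = 0.664000
Posterior = 0.256000 / 0.664000 ≈ 0.386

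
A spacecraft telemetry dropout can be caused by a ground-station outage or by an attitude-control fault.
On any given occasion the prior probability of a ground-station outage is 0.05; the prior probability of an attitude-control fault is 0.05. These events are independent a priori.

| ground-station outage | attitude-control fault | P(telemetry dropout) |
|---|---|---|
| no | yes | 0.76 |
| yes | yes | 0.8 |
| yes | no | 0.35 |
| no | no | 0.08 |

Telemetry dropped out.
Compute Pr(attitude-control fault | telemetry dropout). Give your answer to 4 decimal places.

For the numerator, keep only attitude-control fault=true terms: 0.036100 + 0.002000 = 0.038100
Normalizer over all consistent configurations: 0.08×0.95×0.95 + 0.76×0.95×0.05 + 0.35×0.05×0.95 + 0.8×0.05×0.05 = 0.126925
P(attitude-control fault | telemetry dropout) = 0.038100/0.126925 ≈ 0.3002

Pr(attitude-control fault | telemetry dropout) ≈ 0.3002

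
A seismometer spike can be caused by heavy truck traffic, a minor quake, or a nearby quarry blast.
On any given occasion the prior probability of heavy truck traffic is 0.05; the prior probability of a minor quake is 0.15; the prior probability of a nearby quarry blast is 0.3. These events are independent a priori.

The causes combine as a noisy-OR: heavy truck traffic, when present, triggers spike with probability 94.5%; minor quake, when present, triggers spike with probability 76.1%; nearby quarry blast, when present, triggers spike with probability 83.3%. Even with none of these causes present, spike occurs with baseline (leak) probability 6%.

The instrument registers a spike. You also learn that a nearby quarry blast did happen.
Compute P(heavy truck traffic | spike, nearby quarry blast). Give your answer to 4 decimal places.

Under noisy-OR, P(spike | causes) = 1 − (1−0.06)·∏(1−qᵢ) over the active causes.
Numerator (weight on configurations with heavy truck traffic): 0.042133 + 0.007485 = 0.049618
Denominator P(spike | nearby quarry blast): 0.84302×0.95×0.85 + 0.962482×0.95×0.15 + 0.991366×0.05×0.85 + 0.997936×0.05×0.15 = 0.867511
P(heavy truck traffic | spike, nearby quarry blast) = 0.049618/0.867511 ≈ 0.0572

P(heavy truck traffic | spike, nearby quarry blast) ≈ 0.0572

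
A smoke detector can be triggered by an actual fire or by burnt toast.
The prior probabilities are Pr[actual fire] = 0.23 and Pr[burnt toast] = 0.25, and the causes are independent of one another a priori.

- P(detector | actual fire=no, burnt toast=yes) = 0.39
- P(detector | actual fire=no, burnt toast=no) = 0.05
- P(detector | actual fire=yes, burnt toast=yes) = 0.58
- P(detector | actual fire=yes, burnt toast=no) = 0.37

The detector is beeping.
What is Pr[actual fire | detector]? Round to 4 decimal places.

P(detector) = 0.05×0.77×0.75 + 0.39×0.77×0.25 + 0.37×0.23×0.75 + 0.58×0.23×0.25 = 0.028875 + 0.075075 + 0.063825 + 0.033350 = 0.201125
Restricting to configurations with actual fire present: 0.063825 + 0.033350 = 0.097175.
Hence the posterior is 0.097175/0.201125 ≈ 0.4832.

Pr[actual fire | detector] ≈ 0.4832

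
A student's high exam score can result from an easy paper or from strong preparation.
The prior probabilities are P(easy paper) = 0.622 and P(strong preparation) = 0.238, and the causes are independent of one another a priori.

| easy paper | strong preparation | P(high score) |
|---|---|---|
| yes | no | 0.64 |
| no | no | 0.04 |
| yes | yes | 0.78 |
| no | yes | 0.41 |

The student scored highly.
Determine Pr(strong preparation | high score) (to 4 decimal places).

Enumerate the 4 (easy paper, strong preparation) configurations and weight by the priors:
  P(high score) = 0.04·0.378·0.762 + 0.41·0.378·0.238 + 0.64·0.622·0.762 + 0.78·0.622·0.238
        = 0.011521 + 0.036885 + 0.303337 + 0.115468 = 0.467211
Keeping only the strong preparation-present terms gives 0.152353, so
  P(strong preparation | high score) = 0.152353 / 0.467211 ≈ 0.3261

Pr(strong preparation | high score) ≈ 0.3261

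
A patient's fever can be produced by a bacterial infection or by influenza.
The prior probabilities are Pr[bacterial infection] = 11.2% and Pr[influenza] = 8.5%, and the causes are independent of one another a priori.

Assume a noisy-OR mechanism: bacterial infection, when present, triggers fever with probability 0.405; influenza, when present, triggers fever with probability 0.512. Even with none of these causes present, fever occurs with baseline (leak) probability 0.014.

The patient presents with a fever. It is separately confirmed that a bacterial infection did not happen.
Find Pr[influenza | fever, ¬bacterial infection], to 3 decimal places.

Pr[influenza | fever, ¬bacterial infection] ≈ 0.775

Under noisy-OR, P(fever | causes) = 1 − (1−0.014)·∏(1−qᵢ) over the active causes.
P(fever | ¬bacterial infection) = 0.014·0.915 + 0.518832·0.085 = 0.012810 + 0.044101 = 0.056911
The influenza-present share is 0.518832·0.085 = 0.044101.
P(influenza | fever, ¬bacterial infection) = 0.044101 / 0.056911 ≈ 0.775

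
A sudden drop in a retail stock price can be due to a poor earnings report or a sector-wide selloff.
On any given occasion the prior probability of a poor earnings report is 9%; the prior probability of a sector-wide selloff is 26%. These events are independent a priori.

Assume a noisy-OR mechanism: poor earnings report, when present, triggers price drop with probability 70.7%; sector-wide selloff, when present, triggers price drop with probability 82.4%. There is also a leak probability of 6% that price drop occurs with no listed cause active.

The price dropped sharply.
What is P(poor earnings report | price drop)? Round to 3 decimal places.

P(poor earnings report | price drop) ≈ 0.229

Under noisy-OR, P(price drop | causes) = 1 − (1−0.06)·∏(1−qᵢ) over the active causes.
P(price drop) = 0.06*0.91*0.74 + 0.83456*0.91*0.26 + 0.72458*0.09*0.74 + 0.951526*0.09*0.26 = 0.040404 + 0.197457 + 0.048257 + 0.022266 = 0.308384
Of this, 0.070523 comes from 0.048257 + 0.022266 (the poor earnings report=true cases).
P(poor earnings report | price drop) = 0.070523 / 0.308384 ≈ 0.229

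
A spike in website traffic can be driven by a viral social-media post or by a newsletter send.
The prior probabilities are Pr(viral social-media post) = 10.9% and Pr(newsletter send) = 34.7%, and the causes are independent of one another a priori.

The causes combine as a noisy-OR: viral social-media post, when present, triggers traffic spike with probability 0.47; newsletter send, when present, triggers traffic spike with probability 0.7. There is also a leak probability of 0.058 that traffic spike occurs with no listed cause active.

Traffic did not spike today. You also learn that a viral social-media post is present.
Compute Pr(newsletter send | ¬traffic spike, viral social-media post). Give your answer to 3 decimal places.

Pr(newsletter send | ¬traffic spike, viral social-media post) ≈ 0.137

Under noisy-OR, P(traffic spike | causes) = 1 − (1−0.058)·∏(1−qᵢ) over the active causes.
P(¬traffic spike | viral social-media post) = 0.49926·0.653 + 0.149778·0.347 = 0.326017 + 0.051973 = 0.377990
Restricting to configurations with newsletter send present: 0.149778·0.347 = 0.051973.
Hence the posterior is 0.051973/0.377990 ≈ 0.137.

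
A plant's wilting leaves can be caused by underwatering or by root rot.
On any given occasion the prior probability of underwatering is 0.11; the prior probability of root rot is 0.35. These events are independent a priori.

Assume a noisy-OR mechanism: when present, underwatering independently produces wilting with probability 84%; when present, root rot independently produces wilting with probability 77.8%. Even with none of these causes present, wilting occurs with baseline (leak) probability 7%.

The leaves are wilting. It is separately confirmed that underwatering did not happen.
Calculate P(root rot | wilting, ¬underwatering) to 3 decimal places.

P(root rot | wilting, ¬underwatering) ≈ 0.859

Under noisy-OR, P(wilting | causes) = 1 − (1−0.07)·∏(1−qᵢ) over the active causes.
Numerator (weight on configurations with root rot): 0.79354×0.35 = 0.277739
Denominator P(wilting | ¬underwatering): 0.07×0.65 + 0.79354×0.35 = 0.323239
P(root rot | wilting, ¬underwatering) = 0.277739/0.323239 ≈ 0.859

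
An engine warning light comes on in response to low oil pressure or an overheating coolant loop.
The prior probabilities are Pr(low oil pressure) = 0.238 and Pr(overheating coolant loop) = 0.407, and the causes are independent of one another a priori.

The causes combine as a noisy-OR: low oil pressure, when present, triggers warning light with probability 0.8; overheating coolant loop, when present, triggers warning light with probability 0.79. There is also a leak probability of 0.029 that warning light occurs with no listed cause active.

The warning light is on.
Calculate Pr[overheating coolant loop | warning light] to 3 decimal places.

Pr[overheating coolant loop | warning light] ≈ 0.728

Under noisy-OR, P(warning light | causes) = 1 − (1−0.029)·∏(1−qᵢ) over the active causes.
P(warning light) = 0.029·0.762·0.593 + 0.79609·0.762·0.407 + 0.8058·0.238·0.593 + 0.959218·0.238·0.407 = 0.013104 + 0.246895 + 0.113726 + 0.092916 = 0.466641
Of this, 0.339811 comes from 0.246895 + 0.092916 (the overheating coolant loop=true cases).
So P(overheating coolant loop | warning light) = 0.339811/0.466641 ≈ 0.728.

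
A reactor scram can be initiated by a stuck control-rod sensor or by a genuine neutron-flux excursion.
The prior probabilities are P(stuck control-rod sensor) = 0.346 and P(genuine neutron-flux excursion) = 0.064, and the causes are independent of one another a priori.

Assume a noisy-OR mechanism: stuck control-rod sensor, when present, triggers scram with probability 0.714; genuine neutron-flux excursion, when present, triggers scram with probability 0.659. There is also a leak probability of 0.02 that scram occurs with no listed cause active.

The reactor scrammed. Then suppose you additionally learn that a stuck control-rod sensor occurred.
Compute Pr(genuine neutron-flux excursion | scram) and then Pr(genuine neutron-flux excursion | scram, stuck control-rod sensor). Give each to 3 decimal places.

Under noisy-OR, P(scram | causes) = 1 − (1−0.02)·∏(1−qᵢ) over the active causes.
P(scram) = 0.02×0.654×0.936 + 0.66582×0.654×0.064 + 0.71972×0.346×0.936 + 0.904425×0.346×0.064 = 0.012243 + 0.027869 + 0.233086 + 0.020028 = 0.293226
Restricting to configurations with genuine neutron-flux excursion present: 0.027869 + 0.020028 = 0.047897.
Hence the posterior is 0.047897/0.293226 ≈ 0.163.

Now also conditioning on stuck control-rod sensor=true:
Sum P(scram|·) weighted by the priors over both values of genuine neutron-flux excursion:
  P(scram | stuck control-rod sensor) = 0.71972×0.936 + 0.904425×0.064
        = 0.673658 + 0.057883 = 0.731541
Keeping only the genuine neutron-flux excursion-present terms gives 0.057883, so
  P(genuine neutron-flux excursion | scram, stuck control-rod sensor) = 0.057883 / 0.731541 ≈ 0.079

Pr(genuine neutron-flux excursion | scram) ≈ 0.163; Pr(genuine neutron-flux excursion | scram, stuck control-rod sensor) ≈ 0.079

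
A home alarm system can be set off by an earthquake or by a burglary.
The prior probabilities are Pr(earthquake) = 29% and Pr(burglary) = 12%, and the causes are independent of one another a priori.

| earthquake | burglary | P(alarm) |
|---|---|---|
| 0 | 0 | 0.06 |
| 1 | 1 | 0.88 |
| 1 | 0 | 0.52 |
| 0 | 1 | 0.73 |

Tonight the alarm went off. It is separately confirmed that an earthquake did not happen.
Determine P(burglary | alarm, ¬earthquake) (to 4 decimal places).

P(burglary | alarm, ¬earthquake) ≈ 0.6239

Numerator (weight on configurations with burglary): 0.73*0.12 = 0.087600
Denominator P(alarm | ¬earthquake): 0.06*0.88 + 0.73*0.12 = 0.140400
Posterior = 0.087600 / 0.140400 ≈ 0.6239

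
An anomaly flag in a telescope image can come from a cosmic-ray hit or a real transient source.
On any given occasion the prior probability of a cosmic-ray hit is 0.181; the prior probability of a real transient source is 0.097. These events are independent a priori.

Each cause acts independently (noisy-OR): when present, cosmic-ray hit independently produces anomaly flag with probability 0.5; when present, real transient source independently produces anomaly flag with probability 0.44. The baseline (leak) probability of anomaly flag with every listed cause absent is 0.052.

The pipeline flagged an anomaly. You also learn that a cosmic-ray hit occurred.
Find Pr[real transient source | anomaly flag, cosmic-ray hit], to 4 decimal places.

Pr[real transient source | anomaly flag, cosmic-ray hit] ≈ 0.1304

Under noisy-OR, P(anomaly flag | causes) = 1 − (1−0.052)·∏(1−qᵢ) over the active causes.
Sum P(anomaly flag|·) weighted by the priors over both values of real transient source:
  P(anomaly flag | cosmic-ray hit) = 0.526*0.903 + 0.73456*0.097
        = 0.474978 + 0.071252 = 0.546230
The terms with real transient source present sum to 0.071252, so
  P(real transient source | anomaly flag, cosmic-ray hit) = 0.071252 / 0.546230 ≈ 0.1304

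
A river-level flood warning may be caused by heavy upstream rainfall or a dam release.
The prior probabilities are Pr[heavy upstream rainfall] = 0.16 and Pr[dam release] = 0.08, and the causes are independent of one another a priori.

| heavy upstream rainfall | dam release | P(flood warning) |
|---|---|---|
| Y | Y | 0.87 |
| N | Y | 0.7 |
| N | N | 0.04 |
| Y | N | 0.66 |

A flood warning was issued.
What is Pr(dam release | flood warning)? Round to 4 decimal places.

P(flood warning) = 0.04*0.84*0.92 + 0.7*0.84*0.08 + 0.66*0.16*0.92 + 0.87*0.16*0.08 = 0.030912 + 0.047040 + 0.097152 + 0.011136 = 0.186240
Of this, 0.058176 comes from 0.047040 + 0.011136 (the dam release=true cases).
So P(dam release | flood warning) = 0.058176/0.186240 ≈ 0.3124.

Pr(dam release | flood warning) ≈ 0.3124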